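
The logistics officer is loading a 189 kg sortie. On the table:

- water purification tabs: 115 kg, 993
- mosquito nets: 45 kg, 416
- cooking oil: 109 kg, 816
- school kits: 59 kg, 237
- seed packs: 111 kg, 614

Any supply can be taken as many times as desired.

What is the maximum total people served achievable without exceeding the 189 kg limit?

Density check — mosquito nets 9.24, water purification tabs 8.63, cooking oil 7.49 are the best per kg.
Best packing: 4×mosquito nets — 180 kg, 1664 total.

1664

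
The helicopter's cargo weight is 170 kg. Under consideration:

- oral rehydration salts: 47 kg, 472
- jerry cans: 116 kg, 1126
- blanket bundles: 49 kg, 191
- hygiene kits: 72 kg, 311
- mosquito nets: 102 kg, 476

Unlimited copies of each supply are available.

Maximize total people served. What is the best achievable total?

1598

Taking the top-ratio supplies first gives 3×oral rehydration salts for 1416 (141 kg).
Replace 2×oral rehydration salts with jerry cans: the trade gains 182 net, giving 1598 at 163 kg.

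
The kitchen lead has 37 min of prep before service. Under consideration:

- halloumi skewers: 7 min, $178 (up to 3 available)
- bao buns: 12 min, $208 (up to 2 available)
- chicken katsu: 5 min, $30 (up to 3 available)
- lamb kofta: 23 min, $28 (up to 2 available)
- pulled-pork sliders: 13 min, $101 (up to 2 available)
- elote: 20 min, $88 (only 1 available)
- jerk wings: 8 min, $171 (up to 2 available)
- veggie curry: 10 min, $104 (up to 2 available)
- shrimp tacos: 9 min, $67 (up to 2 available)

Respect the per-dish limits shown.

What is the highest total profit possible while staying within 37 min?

876

3×halloumi skewers + 2×jerk wings uses 37 of the 37 min and totals 876.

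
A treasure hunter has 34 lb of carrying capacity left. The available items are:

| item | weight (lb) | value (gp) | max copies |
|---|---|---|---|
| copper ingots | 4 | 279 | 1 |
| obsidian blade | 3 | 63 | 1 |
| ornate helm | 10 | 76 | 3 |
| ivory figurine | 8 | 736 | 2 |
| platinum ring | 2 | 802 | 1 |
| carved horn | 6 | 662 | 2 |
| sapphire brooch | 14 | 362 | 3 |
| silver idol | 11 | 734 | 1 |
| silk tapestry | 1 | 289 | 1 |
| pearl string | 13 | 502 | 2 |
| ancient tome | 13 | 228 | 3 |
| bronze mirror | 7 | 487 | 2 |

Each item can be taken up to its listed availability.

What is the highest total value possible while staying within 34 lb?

3950

Taking obsidian blade + 2×ivory figurine + platinum ring + 2×carved horn + silk tapestry: 34 lb used, 3950 in value.
No other feasible combination exceeds 3950.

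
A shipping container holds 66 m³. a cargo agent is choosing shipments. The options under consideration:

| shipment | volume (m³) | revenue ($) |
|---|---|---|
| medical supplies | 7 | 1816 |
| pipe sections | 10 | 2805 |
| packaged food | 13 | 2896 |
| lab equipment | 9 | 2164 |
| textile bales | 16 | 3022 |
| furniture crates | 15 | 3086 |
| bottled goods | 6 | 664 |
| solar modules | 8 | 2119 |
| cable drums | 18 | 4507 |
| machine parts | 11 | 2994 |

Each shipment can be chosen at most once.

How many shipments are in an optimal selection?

Best achievable revenue is 16496.
For example medical supplies + packaged food + lab equipment + solar modules + cable drums + machine parts achieves it, using 66 m³.
All optima have 6 shipments.

6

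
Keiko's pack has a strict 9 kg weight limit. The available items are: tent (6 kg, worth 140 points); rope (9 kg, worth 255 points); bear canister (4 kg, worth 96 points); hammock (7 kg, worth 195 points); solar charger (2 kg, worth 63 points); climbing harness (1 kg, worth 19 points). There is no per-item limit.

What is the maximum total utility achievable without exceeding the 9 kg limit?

271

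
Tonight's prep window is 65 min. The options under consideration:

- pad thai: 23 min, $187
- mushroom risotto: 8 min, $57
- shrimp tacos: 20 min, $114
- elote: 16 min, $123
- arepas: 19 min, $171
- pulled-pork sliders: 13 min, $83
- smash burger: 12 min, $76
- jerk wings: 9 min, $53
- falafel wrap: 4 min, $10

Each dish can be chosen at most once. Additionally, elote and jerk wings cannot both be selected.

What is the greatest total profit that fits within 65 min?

498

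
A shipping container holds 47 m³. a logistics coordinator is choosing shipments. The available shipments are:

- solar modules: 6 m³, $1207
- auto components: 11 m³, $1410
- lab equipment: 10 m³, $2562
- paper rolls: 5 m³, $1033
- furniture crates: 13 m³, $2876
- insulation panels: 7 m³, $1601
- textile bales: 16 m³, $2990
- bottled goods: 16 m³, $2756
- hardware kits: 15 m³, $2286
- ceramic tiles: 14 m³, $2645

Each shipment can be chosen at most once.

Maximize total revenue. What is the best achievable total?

A density-first pass picks solar modules + lab equipment + paper rolls + furniture crates + insulation panels — 9279 at 41 m³.
Dropping solar modules and paper rolls frees 11 m³; slotting in textile bales (16 m³) lifts the total to 10029 at 46 m³.

10029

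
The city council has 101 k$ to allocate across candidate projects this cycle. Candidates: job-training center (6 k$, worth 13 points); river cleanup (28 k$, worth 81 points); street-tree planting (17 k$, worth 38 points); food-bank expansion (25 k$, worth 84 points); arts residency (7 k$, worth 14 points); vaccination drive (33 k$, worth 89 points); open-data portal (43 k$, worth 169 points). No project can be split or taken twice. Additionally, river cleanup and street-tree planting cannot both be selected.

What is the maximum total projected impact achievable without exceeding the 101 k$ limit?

By projected impact per k$: open-data portal 3.93, food-bank expansion 3.36, river cleanup 2.89 lead.
A density-first pass picks river cleanup + food-bank expansion + open-data portal — 334 at 96 k$.
Replace river cleanup with vaccination drive: the trade gains 8 net, giving 342 at 101 k$.
Next best is river cleanup + food-bank expansion + open-data portal at 334 (96 k$) — short by 8.

342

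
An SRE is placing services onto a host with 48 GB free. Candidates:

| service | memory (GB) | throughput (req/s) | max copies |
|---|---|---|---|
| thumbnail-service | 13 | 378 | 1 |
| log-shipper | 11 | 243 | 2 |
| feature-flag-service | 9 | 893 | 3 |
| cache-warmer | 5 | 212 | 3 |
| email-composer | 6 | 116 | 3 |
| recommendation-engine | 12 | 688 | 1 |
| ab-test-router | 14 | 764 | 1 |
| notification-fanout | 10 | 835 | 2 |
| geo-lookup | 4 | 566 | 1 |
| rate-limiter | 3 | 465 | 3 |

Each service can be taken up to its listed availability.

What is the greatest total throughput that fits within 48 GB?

A density-first pass picks 3×feature-flag-service + cache-warmer + geo-lookup + 3×rate-limiter — 4852 at 45 GB.
The 8 GB tied up in cache-warmer and rate-limiter is better spent on notification-fanout — total rises to 5010 (47 GB).

5010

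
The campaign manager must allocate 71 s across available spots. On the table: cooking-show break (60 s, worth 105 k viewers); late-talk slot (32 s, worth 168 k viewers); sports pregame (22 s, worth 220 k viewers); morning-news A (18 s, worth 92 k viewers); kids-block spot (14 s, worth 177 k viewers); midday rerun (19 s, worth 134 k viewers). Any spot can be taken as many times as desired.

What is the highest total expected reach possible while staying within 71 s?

885

Ranking by ratio (expected reach/s): kids-block spot 12.64, sports pregame 10.00, midday rerun 7.05, late-talk slot 5.25.
5×kids-block spot uses 70 of the 71 s and totals 885.
Every other selection either busts 71 s or fails to beat 885.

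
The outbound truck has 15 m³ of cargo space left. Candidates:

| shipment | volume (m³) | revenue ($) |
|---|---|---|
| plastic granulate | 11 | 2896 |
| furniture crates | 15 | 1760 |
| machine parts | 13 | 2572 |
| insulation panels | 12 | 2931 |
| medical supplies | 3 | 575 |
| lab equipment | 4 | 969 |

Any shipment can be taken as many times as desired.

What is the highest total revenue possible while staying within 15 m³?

3865

Ranking by ratio (revenue/m³): plastic granulate 263.27, insulation panels 244.25, lab equipment 242.25.
The ratio ordering already packs tightly: plastic granulate + lab equipment, 15 m³, 3865.
No other feasible combination exceeds 3865.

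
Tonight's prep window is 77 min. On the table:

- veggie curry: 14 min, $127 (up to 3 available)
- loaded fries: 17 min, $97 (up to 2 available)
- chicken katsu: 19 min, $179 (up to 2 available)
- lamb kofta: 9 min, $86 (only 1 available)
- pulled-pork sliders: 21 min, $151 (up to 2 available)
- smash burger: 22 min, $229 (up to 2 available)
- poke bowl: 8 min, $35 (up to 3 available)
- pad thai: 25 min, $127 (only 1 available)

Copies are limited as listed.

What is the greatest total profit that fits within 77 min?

764

Ranking by ratio (profit/min): smash burger 10.41, lamb kofta 9.56, chicken katsu 9.42, veggie curry 9.07.
Greedy by ratio would take chicken katsu + lamb kofta + 2×smash burger: 72 min used, total 723.
Replace lamb kofta with veggie curry: the trade gains 41 net, giving 764 at 77 min.
No other feasible combination exceeds 764.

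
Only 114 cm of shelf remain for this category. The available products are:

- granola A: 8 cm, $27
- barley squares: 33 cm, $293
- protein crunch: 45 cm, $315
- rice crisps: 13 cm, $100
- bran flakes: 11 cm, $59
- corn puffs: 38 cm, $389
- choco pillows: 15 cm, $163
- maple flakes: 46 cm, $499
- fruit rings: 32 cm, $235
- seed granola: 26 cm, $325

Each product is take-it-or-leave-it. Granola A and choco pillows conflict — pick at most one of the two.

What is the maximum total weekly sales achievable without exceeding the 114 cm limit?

1213

Filling by ratio: rice crisps + bran flakes + choco pillows + maple flakes + seed granola for 1146, with 3 cm left unused.
Replace rice crisps and bran flakes and choco pillows with corn puffs: the trade gains 67 net, giving 1213 at 110 cm.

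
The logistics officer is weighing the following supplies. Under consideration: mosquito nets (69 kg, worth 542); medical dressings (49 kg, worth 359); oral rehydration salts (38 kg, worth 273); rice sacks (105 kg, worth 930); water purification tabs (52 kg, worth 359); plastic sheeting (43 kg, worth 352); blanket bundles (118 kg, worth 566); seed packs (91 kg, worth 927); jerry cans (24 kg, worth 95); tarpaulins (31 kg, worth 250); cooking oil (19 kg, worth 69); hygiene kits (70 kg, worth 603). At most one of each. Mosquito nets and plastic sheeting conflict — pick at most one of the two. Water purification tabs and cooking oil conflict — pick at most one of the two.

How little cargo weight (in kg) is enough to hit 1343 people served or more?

Look for the lowest-cargo combination reaching 1343.
Taking plastic sheeting + seed packs + cooking oil gives 1348 (≥ 1343) for 153 kg.
No combination under 153 kg hits 1343.

153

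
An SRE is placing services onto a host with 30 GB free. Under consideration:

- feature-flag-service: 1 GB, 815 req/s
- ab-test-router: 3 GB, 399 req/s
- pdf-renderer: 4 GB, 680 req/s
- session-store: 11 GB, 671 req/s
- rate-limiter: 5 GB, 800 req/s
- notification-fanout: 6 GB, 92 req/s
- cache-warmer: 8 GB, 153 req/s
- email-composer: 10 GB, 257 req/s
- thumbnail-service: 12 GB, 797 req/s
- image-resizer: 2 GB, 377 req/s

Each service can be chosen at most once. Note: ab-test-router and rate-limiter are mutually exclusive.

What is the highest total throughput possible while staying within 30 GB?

3561

By throughput per GB: feature-flag-service 815.00, image-resizer 188.50, pdf-renderer 170.00, rate-limiter 160.00 lead.
Best packing: feature-flag-service + pdf-renderer + rate-limiter + notification-fanout + thumbnail-service + image-resizer — 30 GB, 3561 total.
Runner-up feature-flag-service + pdf-renderer + rate-limiter + thumbnail-service + image-resizer tops out at 3469.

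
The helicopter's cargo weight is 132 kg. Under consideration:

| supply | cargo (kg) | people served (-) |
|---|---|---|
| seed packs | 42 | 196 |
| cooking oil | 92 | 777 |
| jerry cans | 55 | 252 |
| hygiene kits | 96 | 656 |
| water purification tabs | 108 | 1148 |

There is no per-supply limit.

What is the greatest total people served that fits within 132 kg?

Ranking by ratio (people served/kg): water purification tabs 10.63, cooking oil 8.45, hygiene kits 6.83.
Water purification tabs uses 108 of the 132 kg and totals 1148.
The spare 24 kg is too small for any remaining supply, and no exchange beats 1148.

1148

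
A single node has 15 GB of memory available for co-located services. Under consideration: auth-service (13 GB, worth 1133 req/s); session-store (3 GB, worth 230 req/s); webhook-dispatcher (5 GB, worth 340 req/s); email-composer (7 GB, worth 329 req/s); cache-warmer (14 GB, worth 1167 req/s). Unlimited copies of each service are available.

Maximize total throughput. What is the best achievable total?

1167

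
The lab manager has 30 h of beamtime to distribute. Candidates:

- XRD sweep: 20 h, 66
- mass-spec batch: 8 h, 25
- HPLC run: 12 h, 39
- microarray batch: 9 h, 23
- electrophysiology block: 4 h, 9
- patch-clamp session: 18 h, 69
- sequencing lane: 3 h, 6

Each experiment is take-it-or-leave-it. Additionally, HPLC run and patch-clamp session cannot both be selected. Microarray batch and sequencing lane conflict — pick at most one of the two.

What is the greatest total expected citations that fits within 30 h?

103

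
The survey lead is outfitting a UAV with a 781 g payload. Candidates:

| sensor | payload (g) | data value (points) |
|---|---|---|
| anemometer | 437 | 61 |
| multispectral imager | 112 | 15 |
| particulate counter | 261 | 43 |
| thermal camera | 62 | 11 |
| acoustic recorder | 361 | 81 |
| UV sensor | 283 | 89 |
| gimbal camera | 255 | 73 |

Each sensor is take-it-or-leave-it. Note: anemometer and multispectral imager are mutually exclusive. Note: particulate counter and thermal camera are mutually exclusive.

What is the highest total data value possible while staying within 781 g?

188

Multispectral imager + thermal camera + UV sensor + gimbal camera uses 712 of the 781 g and totals 188.
The spare 69 g is too small for any remaining sensor, and no feasible exchange beats 188.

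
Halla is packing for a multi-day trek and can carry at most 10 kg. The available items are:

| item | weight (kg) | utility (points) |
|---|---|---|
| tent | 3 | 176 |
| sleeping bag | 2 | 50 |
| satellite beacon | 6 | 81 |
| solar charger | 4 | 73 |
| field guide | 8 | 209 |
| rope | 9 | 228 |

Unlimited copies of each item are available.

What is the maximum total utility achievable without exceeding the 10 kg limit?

By utility per kg: tent 58.67, field guide 26.12, rope 25.33, sleeping bag 25.00 lead.
The ratio ordering already packs tightly: 3×tent, 9 kg, 528.

528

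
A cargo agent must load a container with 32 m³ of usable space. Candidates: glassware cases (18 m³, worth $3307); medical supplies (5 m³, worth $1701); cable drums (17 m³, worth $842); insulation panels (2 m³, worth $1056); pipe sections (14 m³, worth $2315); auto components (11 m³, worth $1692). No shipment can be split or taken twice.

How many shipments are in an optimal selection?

The maximum revenue within 32 m³ is 6764.
medical supplies + insulation panels + pipe sections + auto components hits 6764 at 32 m³.
Any selection reaching 6764 contains exactly 4 shipments.

4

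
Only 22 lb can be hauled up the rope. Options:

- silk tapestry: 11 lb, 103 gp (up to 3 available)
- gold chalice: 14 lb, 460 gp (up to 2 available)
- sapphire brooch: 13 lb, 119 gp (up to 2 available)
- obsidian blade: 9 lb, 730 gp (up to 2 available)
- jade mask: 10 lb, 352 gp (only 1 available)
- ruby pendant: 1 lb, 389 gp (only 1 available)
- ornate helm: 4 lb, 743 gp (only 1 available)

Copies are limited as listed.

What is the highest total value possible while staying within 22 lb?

2203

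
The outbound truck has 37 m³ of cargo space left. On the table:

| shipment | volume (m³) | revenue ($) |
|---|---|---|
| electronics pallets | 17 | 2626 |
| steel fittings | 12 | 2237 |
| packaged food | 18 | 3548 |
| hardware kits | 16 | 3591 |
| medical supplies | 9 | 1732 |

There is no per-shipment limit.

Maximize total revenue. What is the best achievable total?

Taking the top-ratio shipments first gives 2×hardware kits for 7182 (32 m³).
Replace hardware kits with steel fittings + medical supplies: the trade gains 378 net, giving 7560 at 37 m³.

7560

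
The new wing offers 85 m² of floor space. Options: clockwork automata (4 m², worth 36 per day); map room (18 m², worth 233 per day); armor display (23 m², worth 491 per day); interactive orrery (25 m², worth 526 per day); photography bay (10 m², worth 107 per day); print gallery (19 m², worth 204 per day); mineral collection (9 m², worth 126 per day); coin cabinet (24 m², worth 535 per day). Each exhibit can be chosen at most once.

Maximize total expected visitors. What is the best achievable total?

Clockwork automata + armor display + interactive orrery + mineral collection + coin cabinet uses 85 of the 85 m² and totals 1714.
Runner-up armor display + interactive orrery + mineral collection + coin cabinet tops out at 1678.

1714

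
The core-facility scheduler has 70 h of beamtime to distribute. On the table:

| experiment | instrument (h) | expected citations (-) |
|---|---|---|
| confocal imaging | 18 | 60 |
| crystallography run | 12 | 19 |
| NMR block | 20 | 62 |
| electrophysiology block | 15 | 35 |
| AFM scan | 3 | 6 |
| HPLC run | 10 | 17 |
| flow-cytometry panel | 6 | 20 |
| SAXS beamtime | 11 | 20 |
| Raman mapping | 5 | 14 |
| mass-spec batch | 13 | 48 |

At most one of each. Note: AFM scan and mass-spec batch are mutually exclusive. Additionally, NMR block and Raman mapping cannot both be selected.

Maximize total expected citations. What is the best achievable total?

210

Density check — mass-spec batch 3.69, confocal imaging 3.33, flow-cytometry panel 3.33 are the best per h.
Best packing: confocal imaging + NMR block + flow-cytometry panel + SAXS beamtime + mass-spec batch — 68 h, 210 total.
The closest alternative, confocal imaging + crystallography run + NMR block + flow-cytometry panel + mass-spec batch, reaches only 209.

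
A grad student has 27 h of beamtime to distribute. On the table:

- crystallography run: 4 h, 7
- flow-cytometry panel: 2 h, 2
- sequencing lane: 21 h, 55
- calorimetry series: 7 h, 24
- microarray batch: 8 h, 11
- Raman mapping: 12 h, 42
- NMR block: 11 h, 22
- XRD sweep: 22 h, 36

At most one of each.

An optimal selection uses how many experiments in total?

3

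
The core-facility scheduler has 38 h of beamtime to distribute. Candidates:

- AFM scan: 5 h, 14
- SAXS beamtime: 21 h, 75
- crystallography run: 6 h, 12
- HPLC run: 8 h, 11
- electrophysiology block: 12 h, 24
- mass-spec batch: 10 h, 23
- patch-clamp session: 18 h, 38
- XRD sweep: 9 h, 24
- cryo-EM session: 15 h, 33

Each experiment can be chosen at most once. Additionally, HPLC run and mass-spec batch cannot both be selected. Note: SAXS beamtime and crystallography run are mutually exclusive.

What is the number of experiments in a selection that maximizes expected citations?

3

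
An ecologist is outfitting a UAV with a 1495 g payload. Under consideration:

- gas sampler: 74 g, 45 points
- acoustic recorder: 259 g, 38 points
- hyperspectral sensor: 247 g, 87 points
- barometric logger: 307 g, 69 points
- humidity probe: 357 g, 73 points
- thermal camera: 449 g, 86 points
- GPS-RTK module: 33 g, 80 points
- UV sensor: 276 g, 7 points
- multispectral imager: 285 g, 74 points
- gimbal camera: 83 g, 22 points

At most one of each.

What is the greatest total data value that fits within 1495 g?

A density-first pass picks gas sampler + hyperspectral sensor + barometric logger + humidity probe + GPS-RTK module + multispectral imager + gimbal camera — 450 at 1386 g.
The 357 g tied up in humidity probe is better spent on thermal camera — total rises to 463 (1478 g).
Every other selection either busts 1495 g or fails to beat 463.

463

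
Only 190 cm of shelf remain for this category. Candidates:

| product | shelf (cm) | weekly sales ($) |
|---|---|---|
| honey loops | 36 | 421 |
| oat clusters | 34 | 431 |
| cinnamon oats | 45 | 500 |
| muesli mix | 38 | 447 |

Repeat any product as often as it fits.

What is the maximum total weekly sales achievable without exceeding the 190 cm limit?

A density-first pass picks 5×oat clusters — 2155 at 170 cm.
The 102 cm tied up in 3×oat clusters is better spent on cinnamon oats + 2×muesli mix — total rises to 2256 (189 cm).
Nothing else within 190 cm beats 2256.

2256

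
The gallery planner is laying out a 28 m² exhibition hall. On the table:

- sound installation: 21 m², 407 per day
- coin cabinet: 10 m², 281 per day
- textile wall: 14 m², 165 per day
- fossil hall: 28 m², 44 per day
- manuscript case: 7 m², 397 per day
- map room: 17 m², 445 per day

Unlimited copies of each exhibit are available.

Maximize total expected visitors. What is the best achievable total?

1588

Density check — manuscript case 56.71, coin cabinet 28.10, map room 26.18 are the best per m².
The ratio ordering already packs tightly: 4×manuscript case, 28 m², 1588.
No other feasible combination exceeds 1588.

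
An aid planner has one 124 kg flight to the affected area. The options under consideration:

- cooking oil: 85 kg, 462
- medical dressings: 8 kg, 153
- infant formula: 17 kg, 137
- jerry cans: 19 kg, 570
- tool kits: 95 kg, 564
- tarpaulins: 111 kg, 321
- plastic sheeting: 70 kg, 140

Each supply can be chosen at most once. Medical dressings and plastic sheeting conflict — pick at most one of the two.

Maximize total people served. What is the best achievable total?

1287

Ranking by ratio (people served/kg): jerry cans 30.00, medical dressings 19.12, infant formula 8.06, tool kits 5.94.
Medical dressings + jerry cans + tool kits uses 122 of the 124 kg and totals 1287.
Every other selection either busts 124 kg or breaks a pairing rule or fails to beat 1287.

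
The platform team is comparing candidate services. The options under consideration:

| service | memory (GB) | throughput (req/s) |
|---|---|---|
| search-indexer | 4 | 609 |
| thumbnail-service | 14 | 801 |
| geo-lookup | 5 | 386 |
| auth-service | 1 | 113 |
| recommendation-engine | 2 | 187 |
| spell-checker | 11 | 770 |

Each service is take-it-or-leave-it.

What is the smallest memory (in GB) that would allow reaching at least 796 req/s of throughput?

Look for the lowest-memory combination reaching 796.
search-indexer + recommendation-engine: 796 throughput at 6 GB.
Below 6 GB the best achievable stays under 796.

6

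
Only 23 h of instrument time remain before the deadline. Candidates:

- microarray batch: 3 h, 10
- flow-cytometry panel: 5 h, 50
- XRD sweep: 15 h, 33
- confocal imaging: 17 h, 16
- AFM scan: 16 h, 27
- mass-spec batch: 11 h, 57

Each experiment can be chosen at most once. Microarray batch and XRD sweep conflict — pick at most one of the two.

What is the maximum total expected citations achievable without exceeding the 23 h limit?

117

Ranking by ratio (expected citations/h): flow-cytometry panel 10.00, mass-spec batch 5.18, microarray batch 3.33, XRD sweep 2.20.
Taking microarray batch + flow-cytometry panel + mass-spec batch: 19 h used, 117 in expected citations.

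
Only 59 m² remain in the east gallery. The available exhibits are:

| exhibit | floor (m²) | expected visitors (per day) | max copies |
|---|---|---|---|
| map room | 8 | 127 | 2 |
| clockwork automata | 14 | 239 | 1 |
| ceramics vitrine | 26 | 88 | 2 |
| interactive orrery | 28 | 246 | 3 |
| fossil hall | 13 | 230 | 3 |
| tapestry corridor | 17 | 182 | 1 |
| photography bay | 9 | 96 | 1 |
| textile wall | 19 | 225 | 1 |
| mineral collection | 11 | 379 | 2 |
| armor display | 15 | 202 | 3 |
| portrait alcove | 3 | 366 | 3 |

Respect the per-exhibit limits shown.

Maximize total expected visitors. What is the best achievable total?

Taking the top-ratio exhibits first gives 2×fossil hall + 2×mineral collection + 3×portrait alcove for 2316 (57 m²).
Dropping fossil hall frees 13 m²; slotting in clockwork automata (14 m²) lifts the total to 2325 at 58 m².
The spare 1 m² is too small for any remaining exhibit, and no exchange beats 2325.

2325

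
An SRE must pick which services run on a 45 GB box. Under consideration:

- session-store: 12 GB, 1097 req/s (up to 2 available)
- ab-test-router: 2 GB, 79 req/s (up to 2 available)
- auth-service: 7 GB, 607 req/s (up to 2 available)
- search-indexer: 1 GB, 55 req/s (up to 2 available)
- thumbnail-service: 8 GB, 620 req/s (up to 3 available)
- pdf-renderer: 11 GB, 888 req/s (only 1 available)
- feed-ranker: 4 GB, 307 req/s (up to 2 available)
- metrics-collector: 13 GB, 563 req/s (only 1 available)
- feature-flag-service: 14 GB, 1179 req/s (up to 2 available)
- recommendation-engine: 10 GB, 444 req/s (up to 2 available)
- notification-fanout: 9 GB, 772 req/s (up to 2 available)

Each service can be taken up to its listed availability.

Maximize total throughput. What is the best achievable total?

3980

Taking the top-ratio services first gives 2×session-store + 2×auth-service + 2×search-indexer + feed-ranker for 3825 (44 GB).
Dropping auth-service and 2×search-indexer and feed-ranker frees 13 GB; slotting in feature-flag-service (14 GB) lifts the total to 3980 at 45 GB.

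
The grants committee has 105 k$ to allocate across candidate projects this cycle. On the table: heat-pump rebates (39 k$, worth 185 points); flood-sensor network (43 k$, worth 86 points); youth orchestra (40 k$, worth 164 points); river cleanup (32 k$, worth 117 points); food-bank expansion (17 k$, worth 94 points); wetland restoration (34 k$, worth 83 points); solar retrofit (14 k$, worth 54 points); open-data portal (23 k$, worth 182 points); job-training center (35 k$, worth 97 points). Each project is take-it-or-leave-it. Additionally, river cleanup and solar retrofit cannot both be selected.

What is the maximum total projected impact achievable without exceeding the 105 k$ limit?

531

Greedy by ratio would take heat-pump rebates + food-bank expansion + solar retrofit + open-data portal: 93 k$ used, total 515.
Dropping food-bank expansion and solar retrofit frees 31 k$; slotting in youth orchestra (40 k$) lifts the total to 531 at 102 k$.
Next best is heat-pump rebates + food-bank expansion + solar retrofit + open-data portal at 515 (93 k$) — short by 16.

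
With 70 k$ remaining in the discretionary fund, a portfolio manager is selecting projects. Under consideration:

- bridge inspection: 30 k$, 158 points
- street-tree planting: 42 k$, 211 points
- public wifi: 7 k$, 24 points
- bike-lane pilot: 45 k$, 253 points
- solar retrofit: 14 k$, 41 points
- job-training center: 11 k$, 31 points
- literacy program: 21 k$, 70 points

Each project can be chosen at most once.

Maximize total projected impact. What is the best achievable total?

A density-first pass picks public wifi + bike-lane pilot + solar retrofit — 318 at 66 k$.
Dropping public wifi frees 7 k$; slotting in job-training center (11 k$) lifts the total to 325 at 70 k$.
Runner-up bike-lane pilot + literacy program tops out at 323.

325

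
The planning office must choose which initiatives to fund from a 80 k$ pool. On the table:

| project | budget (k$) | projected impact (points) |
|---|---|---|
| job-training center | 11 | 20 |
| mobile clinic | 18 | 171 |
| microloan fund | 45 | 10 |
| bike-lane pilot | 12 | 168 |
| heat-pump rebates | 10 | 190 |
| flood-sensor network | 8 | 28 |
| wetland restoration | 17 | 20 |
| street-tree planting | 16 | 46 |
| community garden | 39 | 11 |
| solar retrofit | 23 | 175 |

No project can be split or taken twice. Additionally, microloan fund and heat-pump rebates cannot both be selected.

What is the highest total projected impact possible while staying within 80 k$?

750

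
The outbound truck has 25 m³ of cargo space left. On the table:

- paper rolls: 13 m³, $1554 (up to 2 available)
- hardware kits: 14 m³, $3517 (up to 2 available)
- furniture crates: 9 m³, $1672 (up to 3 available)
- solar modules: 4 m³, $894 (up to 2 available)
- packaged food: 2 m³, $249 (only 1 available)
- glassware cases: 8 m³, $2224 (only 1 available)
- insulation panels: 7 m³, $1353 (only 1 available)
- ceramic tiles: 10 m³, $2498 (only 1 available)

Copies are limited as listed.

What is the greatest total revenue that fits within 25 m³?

Taking the top-ratio shipments first gives hardware kits + packaged food + glassware cases for 5990 (24 m³).
The 16 m³ tied up in hardware kits and packaged food is better spent on insulation panels + ceramic tiles — total rises to 6075 (25 m³).
Nothing else within 25 m³ beats 6075.

6075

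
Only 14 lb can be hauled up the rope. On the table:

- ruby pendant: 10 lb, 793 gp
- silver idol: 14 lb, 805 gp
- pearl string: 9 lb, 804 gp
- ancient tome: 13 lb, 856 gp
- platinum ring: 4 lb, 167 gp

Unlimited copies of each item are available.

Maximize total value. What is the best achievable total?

971

Density check — pearl string 89.33, ruby pendant 79.30, ancient tome 65.85, silver idol 57.50 are the best per lb.
Best packing: pearl string + platinum ring — 13 lb, 971 total.
Every other selection either busts 14 lb or fails to beat 971.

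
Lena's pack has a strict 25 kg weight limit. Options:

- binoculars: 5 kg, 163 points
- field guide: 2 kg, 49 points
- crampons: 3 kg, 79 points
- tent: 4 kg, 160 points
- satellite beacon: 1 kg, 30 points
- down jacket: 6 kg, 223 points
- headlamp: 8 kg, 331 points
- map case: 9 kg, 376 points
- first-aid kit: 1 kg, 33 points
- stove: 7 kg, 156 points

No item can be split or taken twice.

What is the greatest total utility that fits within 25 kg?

993

Greedy by ratio would take field guide + tent + satellite beacon + headlamp + map case + first-aid kit: 25 kg used, total 979.
Dropping field guide and tent frees 6 kg; slotting in down jacket (6 kg) lifts the total to 993 at 25 kg.
The closest alternative, field guide + down jacket + headlamp + map case, reaches only 979.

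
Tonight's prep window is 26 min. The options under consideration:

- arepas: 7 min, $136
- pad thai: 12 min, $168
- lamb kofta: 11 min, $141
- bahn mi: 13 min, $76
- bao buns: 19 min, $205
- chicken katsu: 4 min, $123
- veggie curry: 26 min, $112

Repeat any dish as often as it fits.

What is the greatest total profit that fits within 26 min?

738

By profit per min: chicken katsu 30.75, arepas 19.43, pad thai 14.00 lead.
6×chicken katsu uses 24 of the 26 min and totals 738.
No other feasible combination exceeds 738.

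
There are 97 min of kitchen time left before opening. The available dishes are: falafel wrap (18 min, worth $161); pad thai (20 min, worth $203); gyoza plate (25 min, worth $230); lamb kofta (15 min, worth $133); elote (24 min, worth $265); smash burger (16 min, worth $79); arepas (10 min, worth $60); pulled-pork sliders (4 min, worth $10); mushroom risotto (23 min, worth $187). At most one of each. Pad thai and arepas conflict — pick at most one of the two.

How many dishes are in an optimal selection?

5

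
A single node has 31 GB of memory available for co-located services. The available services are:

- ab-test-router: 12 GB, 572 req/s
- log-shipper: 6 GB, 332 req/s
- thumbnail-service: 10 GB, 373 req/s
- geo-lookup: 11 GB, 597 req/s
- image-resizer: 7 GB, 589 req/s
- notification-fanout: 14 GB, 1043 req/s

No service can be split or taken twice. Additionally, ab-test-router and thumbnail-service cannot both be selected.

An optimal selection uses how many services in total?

3

Best achievable throughput is 2005.
For example thumbnail-service + image-resizer + notification-fanout achieves it, using 31 GB.
Any selection reaching 2005 contains exactly 3 services.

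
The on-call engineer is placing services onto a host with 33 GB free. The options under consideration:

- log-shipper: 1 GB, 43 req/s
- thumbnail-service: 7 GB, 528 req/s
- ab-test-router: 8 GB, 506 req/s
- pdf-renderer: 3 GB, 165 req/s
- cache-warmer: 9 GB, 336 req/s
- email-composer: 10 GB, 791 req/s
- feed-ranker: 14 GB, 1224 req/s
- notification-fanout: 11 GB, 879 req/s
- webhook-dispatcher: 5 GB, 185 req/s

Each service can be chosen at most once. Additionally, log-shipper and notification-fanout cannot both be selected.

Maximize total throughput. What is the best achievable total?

Ranking by ratio (throughput/GB): feed-ranker 87.43, notification-fanout 79.91, email-composer 79.10, thumbnail-service 75.43.
Thumbnail-service + feed-ranker + notification-fanout uses 32 of the 33 GB and totals 2631.
Every other selection either busts 33 GB or breaks a pairing rule or fails to beat 2631.

2631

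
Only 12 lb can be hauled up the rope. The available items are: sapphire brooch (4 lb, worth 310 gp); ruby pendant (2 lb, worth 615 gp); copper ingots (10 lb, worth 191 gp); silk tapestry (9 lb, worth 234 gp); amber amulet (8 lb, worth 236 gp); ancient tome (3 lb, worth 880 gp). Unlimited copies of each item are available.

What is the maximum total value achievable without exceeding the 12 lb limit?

Taking 6×ruby pendant: 12 lb used, 3690 in value.

3690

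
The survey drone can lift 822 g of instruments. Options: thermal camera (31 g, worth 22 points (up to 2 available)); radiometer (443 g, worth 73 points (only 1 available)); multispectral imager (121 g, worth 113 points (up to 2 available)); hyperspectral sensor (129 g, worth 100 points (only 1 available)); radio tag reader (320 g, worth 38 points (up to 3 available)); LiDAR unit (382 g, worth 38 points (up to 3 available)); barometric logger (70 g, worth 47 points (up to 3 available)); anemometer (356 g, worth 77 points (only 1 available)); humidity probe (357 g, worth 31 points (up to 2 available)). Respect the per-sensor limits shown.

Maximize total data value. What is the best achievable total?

2×thermal camera + 2×multispectral imager + hyperspectral sensor + 3×barometric logger uses 643 of the 822 g and totals 511.
That's the maximum — no swap from here does better than 511.

511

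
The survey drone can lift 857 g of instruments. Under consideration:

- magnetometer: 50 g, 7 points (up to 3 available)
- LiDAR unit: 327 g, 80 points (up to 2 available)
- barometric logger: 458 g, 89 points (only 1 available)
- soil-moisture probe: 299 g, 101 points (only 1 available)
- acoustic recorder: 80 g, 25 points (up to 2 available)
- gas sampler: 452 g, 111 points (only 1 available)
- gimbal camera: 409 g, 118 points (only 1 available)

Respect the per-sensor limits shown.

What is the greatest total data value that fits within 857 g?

Filling by ratio: magnetometer + LiDAR unit + soil-moisture probe + 2×acoustic recorder for 238, with 21 g left unused.
The 407 g tied up in LiDAR unit and acoustic recorder is better spent on gimbal camera — total rises to 251 (838 g).
Nothing else within 857 g beats 251.

251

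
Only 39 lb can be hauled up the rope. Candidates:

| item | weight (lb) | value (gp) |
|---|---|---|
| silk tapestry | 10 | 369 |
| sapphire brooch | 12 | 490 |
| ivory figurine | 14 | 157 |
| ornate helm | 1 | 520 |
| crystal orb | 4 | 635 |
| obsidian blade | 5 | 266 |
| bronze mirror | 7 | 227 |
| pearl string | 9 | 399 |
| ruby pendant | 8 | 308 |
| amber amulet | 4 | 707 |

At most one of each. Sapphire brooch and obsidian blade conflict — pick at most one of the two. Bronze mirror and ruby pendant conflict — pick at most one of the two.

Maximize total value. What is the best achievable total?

Ranking by ratio (value/lb): ornate helm 520.00, amber amulet 176.75, crystal orb 158.75, obsidian blade 53.20.
Taking sapphire brooch + ornate helm + crystal orb + pearl string + ruby pendant + amber amulet: 38 lb used, 3059 in value.

3059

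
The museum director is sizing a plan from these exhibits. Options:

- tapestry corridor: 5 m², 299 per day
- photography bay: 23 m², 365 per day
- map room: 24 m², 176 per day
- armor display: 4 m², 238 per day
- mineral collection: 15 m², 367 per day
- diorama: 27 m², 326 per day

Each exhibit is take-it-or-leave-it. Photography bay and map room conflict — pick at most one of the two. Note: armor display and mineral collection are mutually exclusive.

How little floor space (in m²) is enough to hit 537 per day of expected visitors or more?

9

Need the lightest bundle worth ≥ 537.
tapestry corridor + armor display: 537 expected visitors at 9 m².
Below 9 m² the best achievable stays under 537.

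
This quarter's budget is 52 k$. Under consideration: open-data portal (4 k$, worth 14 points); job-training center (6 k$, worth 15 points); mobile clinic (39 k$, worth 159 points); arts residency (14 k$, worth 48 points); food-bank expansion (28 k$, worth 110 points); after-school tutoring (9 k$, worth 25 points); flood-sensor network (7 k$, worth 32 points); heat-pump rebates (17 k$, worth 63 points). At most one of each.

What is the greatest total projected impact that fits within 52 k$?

206

Filling by ratio: open-data portal + mobile clinic + flood-sensor network for 205, with 2 k$ left unused.
The 4 k$ tied up in open-data portal is better spent on job-training center — total rises to 206 (52 k$).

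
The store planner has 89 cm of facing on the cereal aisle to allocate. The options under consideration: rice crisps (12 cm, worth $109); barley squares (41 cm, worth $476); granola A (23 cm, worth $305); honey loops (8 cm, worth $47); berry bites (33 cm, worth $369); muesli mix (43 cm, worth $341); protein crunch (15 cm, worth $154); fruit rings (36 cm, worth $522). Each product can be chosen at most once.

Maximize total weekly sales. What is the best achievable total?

Density check — fruit rings 14.50, granola A 13.26, barley squares 11.61, berry bites 11.18 are the best per cm.
The ratio heuristic lands on rice crisps + granola A + protein crunch + fruit rings (1090) but leaves 3 cm idle.
The 38 cm tied up in granola A and protein crunch is better spent on barley squares — total rises to 1107 (89 cm).
No other feasible combination exceeds 1107.

1107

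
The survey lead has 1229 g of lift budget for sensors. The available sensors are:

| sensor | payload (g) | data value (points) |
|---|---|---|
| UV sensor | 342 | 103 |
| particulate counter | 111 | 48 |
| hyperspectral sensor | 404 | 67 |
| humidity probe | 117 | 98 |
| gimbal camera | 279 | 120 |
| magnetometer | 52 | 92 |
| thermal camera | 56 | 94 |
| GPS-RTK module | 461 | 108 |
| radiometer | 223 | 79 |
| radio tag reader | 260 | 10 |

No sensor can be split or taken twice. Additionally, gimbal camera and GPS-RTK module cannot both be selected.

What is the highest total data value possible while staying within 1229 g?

634

Ranking by ratio (data value/g): magnetometer 1.77, thermal camera 1.68, humidity probe 0.84, particulate counter 0.43.
The ratio ordering already packs tightly: UV sensor + particulate counter + humidity probe + gimbal camera + magnetometer + thermal camera + radiometer, 1180 g, 634.
The closest alternative, UV sensor + humidity probe + gimbal camera + magnetometer + thermal camera + radiometer, reaches only 586.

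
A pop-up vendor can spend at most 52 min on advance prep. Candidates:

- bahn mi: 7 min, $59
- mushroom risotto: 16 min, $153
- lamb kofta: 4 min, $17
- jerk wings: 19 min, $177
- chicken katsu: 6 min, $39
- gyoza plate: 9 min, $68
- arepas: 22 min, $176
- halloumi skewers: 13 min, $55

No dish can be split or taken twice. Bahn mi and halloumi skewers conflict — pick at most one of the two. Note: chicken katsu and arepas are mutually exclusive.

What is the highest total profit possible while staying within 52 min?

457

Bahn mi + mushroom risotto + jerk wings + gyoza plate uses 51 of the 52 min and totals 457.
Nothing else feasible within 52 min beats 457.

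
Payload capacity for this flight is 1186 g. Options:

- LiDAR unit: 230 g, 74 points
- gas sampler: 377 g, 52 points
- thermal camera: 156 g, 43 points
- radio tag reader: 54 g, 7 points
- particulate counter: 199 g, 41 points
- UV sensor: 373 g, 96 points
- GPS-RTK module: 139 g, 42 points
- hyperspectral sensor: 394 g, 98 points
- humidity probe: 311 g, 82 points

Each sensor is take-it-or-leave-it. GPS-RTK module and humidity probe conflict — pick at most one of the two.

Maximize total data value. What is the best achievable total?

Taking LiDAR unit + thermal camera + UV sensor + hyperspectral sensor: 1153 g used, 311 in data value.
Next best is LiDAR unit + UV sensor + GPS-RTK module + hyperspectral sensor at 310 (1136 g) — short by 1.

311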